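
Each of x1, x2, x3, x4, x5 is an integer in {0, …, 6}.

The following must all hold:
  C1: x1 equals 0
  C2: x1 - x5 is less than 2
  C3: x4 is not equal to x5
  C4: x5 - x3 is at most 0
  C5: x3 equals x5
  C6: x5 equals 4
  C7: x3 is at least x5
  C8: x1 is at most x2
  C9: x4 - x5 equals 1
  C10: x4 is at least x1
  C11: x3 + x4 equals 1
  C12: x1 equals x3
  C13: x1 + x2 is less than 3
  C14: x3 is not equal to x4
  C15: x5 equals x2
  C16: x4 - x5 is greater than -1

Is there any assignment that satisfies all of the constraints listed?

Unsatisfiable

Constraint 1 fixes x1 = 0 and constraint 6 fixes x5 = 4. Constraints 5 and 12 give x1 = x3 = x5, so x1 = x5. But 0 ≠ 4 — contradiction.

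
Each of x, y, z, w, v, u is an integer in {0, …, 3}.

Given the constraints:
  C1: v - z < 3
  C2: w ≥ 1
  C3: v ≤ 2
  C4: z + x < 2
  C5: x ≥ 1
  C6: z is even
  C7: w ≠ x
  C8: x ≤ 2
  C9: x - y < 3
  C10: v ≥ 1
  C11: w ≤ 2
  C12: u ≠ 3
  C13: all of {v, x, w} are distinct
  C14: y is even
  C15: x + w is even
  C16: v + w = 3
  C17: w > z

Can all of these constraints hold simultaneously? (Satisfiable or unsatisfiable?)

Constraints 2, 3, 5, 8, 10, and 11 confine each of v, x, w to the 2 values {1, 2}.
Constraint 13 requires all 3 of them to be distinct, but only 2 values are available — impossible by the pigeonhole principle.

Unsatisfiable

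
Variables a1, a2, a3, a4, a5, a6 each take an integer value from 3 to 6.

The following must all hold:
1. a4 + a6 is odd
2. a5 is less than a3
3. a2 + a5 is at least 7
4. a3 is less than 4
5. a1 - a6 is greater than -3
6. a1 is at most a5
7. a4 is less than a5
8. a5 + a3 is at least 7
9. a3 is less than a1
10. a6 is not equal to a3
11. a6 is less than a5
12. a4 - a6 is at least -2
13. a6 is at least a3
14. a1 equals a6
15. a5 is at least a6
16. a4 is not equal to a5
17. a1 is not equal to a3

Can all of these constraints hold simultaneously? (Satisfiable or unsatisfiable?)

Constraints 2, 6, and 9 give a3 < a1, a1 ≤ a5, a5 < a3. Chaining: a3 < a1 ≤ a5 < a3, which forces a3 < a3 — impossible.

Unsatisfiable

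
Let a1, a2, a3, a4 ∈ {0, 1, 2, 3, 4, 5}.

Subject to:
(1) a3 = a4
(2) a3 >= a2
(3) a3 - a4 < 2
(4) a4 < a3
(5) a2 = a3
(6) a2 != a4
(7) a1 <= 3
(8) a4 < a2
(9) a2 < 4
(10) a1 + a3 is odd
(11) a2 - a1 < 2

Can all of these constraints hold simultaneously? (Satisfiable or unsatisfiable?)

From constraints 1 and 5, a2 = a3 = a4, so a2 = a4. But constraint 6 says a2 ≠ a4. Contradiction.

Unsatisfiable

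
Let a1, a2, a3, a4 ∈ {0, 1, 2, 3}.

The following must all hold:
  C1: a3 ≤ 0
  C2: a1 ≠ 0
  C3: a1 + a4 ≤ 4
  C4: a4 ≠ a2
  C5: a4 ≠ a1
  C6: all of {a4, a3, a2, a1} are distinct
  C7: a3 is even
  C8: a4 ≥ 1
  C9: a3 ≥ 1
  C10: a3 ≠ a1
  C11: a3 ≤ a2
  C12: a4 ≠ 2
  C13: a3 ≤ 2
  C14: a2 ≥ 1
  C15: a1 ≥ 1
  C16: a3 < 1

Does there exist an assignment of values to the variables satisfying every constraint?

Constraints 8, 9, 14, and 15 confine each of a4, a3, a2, a1 to the 3 values {1, …, 3} (the domain already gives each ≤ 3).
Constraint 6 requires all 4 of them to be distinct, but only 3 values are available — impossible by the pigeonhole principle.

Unsatisfiable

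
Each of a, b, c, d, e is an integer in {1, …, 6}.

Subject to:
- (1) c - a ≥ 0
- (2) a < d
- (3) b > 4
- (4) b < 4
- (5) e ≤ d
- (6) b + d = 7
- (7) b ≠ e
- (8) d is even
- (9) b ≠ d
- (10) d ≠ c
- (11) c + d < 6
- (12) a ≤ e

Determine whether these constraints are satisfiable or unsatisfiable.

From constraint 3: b ≥ 5. From constraint 4: b ≤ 3. But 3 < 5, so no value of b works.

Unsatisfiable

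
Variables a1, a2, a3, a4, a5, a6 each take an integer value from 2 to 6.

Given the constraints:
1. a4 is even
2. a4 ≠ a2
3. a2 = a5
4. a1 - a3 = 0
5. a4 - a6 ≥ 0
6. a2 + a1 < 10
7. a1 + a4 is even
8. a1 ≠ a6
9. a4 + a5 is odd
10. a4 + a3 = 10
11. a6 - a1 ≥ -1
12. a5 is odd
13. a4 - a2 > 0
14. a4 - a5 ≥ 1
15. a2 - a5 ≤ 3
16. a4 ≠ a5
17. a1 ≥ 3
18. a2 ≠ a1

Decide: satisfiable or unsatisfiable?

Satisfiable

The assignment a1 = 4, a2 = 5, a3 = 4, a4 = 6, a5 = 5, a6 = 6 works:
  constraint 4 holds since a1 - a3 = 0.
  constraint 5 holds since a4 - a6 = 0.
The rest check out directly.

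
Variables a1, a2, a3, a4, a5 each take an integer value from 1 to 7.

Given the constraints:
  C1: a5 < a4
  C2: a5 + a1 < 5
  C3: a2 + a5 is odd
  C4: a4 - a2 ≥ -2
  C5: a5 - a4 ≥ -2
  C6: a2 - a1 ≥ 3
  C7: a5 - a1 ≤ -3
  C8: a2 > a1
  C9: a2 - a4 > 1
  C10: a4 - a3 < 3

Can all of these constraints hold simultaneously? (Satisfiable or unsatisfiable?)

Constraints 4, 5, 6, and 7 give a1 − a5 ≥ 3, a5 − a4 ≥ -2, a4 − a2 ≥ -2, a2 − a1 ≥ 3.
Adding all 4 inequalities: the left sides telescope to 0, and the right sides sum to 3 + (-2) + (-2) + 3 = 2. So 0 ≥ 2, which is false.

Unsatisfiable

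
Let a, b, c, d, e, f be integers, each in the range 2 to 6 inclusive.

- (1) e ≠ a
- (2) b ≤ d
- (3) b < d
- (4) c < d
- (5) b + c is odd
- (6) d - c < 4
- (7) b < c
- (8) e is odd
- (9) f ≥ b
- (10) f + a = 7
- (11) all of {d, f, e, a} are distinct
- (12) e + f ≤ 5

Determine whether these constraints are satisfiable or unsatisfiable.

Satisfiable

One satisfying assignment is a = 5, b = 2, c = 5, d = 6, e = 3, f = 2.
For the less obvious constraints — constraint 6: d - c = 1; constraint 10: f + a = 7 — and the others hold by inspection.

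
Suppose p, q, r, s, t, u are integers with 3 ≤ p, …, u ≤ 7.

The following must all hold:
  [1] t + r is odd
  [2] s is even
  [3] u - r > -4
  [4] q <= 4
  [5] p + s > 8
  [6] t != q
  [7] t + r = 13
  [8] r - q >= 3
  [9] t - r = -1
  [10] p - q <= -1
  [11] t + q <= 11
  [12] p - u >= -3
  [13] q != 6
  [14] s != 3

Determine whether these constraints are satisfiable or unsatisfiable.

The assignment p = 3, q = 4, r = 7, s = 6, t = 6, u = 6 works:
  constraint 3 holds since u - r = -1.
  constraint 5 holds since p + s = 9.
The rest check out directly.

Satisfiable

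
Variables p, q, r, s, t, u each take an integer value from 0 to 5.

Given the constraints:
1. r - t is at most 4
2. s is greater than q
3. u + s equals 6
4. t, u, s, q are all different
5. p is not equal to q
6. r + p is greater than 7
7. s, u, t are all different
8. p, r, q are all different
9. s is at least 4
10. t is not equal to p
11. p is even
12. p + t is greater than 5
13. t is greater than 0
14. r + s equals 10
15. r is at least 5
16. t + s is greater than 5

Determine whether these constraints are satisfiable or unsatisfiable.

Setting (p, q, r, s, t, u) = (4, 3, 5, 5, 2, 1) satisfies everything: constraint 1: r - t = 3; constraint 3: u + s = 6, and the others follow.

Satisfiable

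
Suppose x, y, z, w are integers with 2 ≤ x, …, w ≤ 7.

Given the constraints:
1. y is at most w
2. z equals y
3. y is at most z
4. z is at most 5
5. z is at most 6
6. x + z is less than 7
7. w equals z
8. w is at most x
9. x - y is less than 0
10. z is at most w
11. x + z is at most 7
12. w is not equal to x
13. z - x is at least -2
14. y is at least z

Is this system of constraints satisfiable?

Constraints 1, 8, and 9 give y ≤ w, w ≤ x, x < y. Chaining: y ≤ w ≤ x < y, which forces y < y — impossible.

Unsatisfiable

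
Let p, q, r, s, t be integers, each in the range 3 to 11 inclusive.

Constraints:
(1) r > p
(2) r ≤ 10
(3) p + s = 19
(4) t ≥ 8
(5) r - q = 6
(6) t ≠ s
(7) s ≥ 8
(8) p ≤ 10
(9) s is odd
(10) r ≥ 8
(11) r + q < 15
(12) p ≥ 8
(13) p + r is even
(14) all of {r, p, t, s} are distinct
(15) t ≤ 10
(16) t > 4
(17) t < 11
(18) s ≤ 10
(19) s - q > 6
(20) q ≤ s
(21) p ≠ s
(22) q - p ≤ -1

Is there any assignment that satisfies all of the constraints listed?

Constraints 2, 4, 7, 8, 10, 12, 15, and 18 confine each of r, p, t, s to the 3 values {8, …, 10}.
Constraint 14 requires all 4 of them to be distinct, but only 3 values are available — impossible by the pigeonhole principle.

Unsatisfiable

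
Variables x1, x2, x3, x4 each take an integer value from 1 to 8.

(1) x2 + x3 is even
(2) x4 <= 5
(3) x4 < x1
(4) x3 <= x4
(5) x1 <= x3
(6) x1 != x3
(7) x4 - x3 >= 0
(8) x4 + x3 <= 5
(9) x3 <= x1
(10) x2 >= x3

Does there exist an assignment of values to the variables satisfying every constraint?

Constraints 3, 4, and 5 give x3 ≤ x4, x4 < x1, x1 ≤ x3. Chaining: x3 ≤ x4 < x1 ≤ x3, which forces x3 < x3 — impossible.

Unsatisfiable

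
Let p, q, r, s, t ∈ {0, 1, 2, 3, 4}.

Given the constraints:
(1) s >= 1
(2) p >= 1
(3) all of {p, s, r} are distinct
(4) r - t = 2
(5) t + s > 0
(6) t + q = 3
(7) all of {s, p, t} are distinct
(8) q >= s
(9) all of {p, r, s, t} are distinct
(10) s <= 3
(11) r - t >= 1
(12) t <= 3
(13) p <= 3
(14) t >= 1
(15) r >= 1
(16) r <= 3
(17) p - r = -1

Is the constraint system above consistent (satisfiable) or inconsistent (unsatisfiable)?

Unsatisfiable

Constraints 1, 2, 10, 12, 13, 14, 15, and 16 confine each of p, r, s, t to the 3 values {1, …, 3}.
Constraint 9 requires all 4 of them to be distinct, but only 3 values are available — impossible by the pigeonhole principle.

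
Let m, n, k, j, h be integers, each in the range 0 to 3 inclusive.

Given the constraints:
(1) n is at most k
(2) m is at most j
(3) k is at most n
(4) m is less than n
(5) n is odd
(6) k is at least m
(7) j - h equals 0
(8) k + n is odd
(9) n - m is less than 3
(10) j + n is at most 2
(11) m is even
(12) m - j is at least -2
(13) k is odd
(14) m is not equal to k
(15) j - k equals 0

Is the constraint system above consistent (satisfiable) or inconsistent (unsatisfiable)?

Constraint 13 makes k odd and constraint 5 makes n odd, so k + n must be even. Constraint 8 says k + n is odd — contradiction.

Unsatisfiable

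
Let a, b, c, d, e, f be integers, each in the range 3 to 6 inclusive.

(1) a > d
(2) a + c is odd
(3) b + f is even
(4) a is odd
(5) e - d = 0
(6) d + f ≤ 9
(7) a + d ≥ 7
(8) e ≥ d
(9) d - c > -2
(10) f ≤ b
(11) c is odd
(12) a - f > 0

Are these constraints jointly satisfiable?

Unsatisfiable

Constraint 4 makes a odd and constraint 11 makes c odd, so a + c must be even. Constraint 2 says a + c is odd — contradiction.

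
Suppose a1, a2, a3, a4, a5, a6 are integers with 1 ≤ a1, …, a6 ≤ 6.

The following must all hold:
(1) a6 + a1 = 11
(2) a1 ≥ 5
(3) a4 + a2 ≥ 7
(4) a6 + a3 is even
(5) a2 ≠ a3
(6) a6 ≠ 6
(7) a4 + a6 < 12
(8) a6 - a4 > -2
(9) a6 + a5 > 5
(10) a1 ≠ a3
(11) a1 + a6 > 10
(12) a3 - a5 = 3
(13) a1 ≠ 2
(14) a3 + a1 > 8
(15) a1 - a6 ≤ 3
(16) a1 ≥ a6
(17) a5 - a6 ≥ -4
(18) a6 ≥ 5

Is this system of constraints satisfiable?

Take a1 = 6, a2 = 1, a3 = 5, a4 = 6, a5 = 2, a6 = 5. Then constraint 1: a6 + a1 = 11; constraint 3: a4 + a2 = 7, and every other listed constraint is also met.

Satisfiable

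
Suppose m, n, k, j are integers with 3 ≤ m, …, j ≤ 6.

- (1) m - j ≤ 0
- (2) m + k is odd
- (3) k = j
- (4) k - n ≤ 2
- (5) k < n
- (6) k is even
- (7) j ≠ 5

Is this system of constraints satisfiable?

One satisfying assignment is m = 3, n = 5, k = 4, j = 4.
For the less obvious constraints — constraint 1: m - j = -1; constraint 2: m + k = 7 is odd; constraint 4: k - n = -1 — and the others hold by inspection.

Satisfiable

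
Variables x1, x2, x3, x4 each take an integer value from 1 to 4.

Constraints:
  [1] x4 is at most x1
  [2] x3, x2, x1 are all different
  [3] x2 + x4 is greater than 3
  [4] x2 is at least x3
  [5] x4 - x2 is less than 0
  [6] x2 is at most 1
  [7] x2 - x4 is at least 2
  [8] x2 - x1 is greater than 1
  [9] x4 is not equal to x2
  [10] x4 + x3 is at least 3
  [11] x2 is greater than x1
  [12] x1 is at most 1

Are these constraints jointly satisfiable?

Unsatisfiable

From constraints 1 and 12: x4 ≤ x1 ≤ 1. From constraints 4 and 6: x3 ≤ x2 ≤ 1. Hence x4 + x3 ≤ 2. But constraint 10 requires x4 + x3 ≥ 3, and 3 > 2. Contradiction.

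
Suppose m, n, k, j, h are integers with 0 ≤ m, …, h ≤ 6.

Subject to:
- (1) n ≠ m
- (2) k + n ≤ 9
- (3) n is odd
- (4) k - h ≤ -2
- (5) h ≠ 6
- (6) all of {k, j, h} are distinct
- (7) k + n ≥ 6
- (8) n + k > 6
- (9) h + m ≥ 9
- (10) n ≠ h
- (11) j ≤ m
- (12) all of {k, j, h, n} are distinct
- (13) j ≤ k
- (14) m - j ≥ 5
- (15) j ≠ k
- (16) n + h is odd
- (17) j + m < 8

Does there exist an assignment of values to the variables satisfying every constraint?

Satisfiable

Take m = 6, n = 5, k = 2, j = 1, h = 4. Then constraint 2: k + n = 7; constraint 4: k - h = -2; constraint 7: k + n = 7, and every other listed constraint is also met.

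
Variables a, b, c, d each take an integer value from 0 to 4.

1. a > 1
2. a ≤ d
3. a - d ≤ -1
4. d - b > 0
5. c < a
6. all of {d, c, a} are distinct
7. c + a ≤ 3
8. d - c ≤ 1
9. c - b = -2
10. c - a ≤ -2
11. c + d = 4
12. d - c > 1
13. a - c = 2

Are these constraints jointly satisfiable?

Unsatisfiable

Constraints 3, 8, and 10 give c − d ≥ -1, d − a ≥ 1, a − c ≥ 2.
Adding all 3 inequalities: the left sides telescope to 0, and the right sides sum to (-1) + 1 + 2 = 2. So 0 ≥ 2, which is false.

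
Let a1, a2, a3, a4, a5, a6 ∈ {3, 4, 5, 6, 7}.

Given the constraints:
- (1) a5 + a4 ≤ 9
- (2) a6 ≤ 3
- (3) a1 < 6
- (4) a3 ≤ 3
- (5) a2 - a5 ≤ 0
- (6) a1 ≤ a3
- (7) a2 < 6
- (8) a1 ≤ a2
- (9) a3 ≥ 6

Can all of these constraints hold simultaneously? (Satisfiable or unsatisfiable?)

From constraint 9: a3 ≥ 6. From constraint 4: a3 ≤ 3. But 3 < 6, so no value of a3 works.

Unsatisfiable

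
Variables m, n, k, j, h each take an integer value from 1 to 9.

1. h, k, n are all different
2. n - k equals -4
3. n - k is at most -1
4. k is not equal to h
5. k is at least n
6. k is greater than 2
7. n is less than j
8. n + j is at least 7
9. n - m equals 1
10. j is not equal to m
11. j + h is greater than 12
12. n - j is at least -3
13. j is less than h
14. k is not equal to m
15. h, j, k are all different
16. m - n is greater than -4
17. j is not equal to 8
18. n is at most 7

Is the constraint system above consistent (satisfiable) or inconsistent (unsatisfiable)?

Satisfiable

The assignment m = 3, n = 4, k = 8, j = 6, h = 7 works:
  constraint 2 holds since n - k = -4.
  constraint 3 holds since n - k = -4.
  constraint 8 holds since n + j = 10.
The rest check out directly.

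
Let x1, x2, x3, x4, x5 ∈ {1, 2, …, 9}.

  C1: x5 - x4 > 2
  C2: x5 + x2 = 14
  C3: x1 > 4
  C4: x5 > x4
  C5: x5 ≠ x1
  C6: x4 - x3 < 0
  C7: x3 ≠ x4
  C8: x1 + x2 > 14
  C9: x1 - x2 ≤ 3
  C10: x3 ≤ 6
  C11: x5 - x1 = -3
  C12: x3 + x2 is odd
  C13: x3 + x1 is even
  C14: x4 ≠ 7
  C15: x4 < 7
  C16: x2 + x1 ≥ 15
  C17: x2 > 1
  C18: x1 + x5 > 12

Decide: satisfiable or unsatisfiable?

The assignment x1 = 9, x2 = 8, x3 = 5, x4 = 2, x5 = 6 works:
  constraint 1 holds since x5 - x4 = 4.
  constraint 2 holds since x5 + x2 = 14.
The rest check out directly.

Satisfiable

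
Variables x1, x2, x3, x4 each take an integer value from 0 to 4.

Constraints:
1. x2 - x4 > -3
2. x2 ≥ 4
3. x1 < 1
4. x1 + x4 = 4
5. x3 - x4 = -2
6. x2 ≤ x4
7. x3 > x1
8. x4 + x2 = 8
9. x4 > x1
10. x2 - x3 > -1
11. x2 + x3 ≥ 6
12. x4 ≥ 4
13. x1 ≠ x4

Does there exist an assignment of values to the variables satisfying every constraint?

Satisfiable

Take x1 = 0, x2 = 4, x3 = 2, x4 = 4. Then constraint 1: x2 - x4 = 0; constraint 4: x1 + x4 = 4, and every other listed constraint is also met.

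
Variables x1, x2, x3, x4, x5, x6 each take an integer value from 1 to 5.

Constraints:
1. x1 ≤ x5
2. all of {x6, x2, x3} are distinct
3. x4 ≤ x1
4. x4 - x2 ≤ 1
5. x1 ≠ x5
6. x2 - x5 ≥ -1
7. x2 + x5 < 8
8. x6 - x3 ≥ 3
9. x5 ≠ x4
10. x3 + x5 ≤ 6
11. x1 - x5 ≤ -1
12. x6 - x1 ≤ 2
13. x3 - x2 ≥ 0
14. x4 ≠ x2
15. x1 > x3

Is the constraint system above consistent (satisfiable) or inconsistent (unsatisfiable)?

Unsatisfiable

Constraints 6, 8, 11, 12, and 13 give x3 − x2 ≥ 0, x2 − x5 ≥ -1, x5 − x1 ≥ 1, x1 − x6 ≥ -2, x6 − x3 ≥ 3.
Adding all 5 inequalities: the left sides telescope to 0, and the right sides sum to 0 + (-1) + 1 + (-2) + 3 = 1. So 0 ≥ 1, which is false.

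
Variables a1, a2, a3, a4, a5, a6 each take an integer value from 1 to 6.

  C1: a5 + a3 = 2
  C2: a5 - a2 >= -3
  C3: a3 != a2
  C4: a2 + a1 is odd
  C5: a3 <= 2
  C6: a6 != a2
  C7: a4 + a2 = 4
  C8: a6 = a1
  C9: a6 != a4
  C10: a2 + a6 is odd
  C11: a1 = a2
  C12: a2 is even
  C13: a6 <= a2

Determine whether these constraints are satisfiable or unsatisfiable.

Unsatisfiable

From constraints 8 and 11, a6 = a1 = a2, so a6 = a2. But constraint 6 says a6 ≠ a2. Contradiction.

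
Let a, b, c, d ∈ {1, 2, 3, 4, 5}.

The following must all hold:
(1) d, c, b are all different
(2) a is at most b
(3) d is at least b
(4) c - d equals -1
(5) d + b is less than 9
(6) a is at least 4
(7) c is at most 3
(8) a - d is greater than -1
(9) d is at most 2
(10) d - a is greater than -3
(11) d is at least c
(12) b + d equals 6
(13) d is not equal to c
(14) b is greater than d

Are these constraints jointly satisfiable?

Unsatisfiable

From constraints 2 and 6: b ≥ a and a ≥ 4, so b ≥ 4. From constraints 3 and 9: b ≤ d and d ≤ 2, so b ≤ 2. But 2 < 4, so no value of b works.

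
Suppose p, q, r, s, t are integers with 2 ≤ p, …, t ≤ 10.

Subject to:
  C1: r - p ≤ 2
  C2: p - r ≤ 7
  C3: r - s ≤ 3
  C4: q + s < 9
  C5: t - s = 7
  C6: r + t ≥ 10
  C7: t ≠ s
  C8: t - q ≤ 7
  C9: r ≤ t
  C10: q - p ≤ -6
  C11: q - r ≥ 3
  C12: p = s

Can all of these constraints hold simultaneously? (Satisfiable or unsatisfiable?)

Unsatisfiable

Constraints 2, 10, and 11 give r − p ≥ -7, p − q ≥ 6, q − r ≥ 3.
Adding all 3 inequalities: the left sides telescope to 0, and the right sides sum to (-7) + 6 + 3 = 2. So 0 ≥ 2, which is false.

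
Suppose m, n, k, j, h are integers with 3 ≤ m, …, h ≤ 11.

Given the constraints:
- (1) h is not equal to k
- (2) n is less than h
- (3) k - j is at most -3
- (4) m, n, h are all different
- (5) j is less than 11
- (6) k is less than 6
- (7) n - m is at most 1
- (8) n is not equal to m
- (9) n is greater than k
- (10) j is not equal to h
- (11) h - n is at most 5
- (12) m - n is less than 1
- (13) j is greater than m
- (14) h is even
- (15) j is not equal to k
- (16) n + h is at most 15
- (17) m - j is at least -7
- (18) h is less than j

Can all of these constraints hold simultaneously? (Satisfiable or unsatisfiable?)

Satisfiable

The assignment m = 5, n = 6, k = 3, j = 9, h = 8 works:
  constraint 3 holds since k - j = -6.
  constraint 7 holds since n - m = 1.
The rest check out directly.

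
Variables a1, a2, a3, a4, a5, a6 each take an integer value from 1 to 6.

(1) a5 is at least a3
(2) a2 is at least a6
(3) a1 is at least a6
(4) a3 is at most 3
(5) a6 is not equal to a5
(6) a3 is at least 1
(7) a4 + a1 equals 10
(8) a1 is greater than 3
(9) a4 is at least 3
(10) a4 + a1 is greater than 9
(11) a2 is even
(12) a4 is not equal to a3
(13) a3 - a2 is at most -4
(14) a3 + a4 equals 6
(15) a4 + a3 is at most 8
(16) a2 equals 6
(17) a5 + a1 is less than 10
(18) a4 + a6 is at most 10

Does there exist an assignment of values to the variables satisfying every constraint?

Try a1 = 6, a2 = 6, a3 = 2, a4 = 4, a5 = 3, a6 = 6.
Check constraint 7: a4 + a1 = 10; constraint 10: a4 + a1 = 10. The remaining constraints are straightforward to verify.

Satisfiable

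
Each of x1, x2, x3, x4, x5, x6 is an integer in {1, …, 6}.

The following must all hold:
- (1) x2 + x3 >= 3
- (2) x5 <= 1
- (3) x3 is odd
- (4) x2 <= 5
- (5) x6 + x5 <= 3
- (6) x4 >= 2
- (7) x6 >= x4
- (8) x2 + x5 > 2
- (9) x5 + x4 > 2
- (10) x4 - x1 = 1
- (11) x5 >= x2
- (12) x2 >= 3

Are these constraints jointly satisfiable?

From constraints 6 and 7: x6 ≥ x4 ≥ 2. From constraints 11 and 12: x5 ≥ x2 ≥ 3. Hence x6 + x5 ≥ 5. But constraint 5 requires x6 + x5 ≤ 3, and 3 < 5. Contradiction.

Unsatisfiable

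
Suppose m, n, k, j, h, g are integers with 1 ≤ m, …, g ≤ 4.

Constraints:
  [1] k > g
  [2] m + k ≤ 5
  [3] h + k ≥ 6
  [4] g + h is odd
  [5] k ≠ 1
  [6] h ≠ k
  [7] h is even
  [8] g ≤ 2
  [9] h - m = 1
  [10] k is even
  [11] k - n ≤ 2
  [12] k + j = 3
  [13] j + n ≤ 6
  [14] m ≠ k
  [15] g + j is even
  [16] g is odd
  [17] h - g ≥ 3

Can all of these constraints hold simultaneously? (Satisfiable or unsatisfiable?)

Setting (m, n, k, j, h, g) = (3, 3, 2, 1, 4, 1) satisfies everything: constraint 2: m + k = 5; constraint 3: h + k = 6, and the others follow.

Satisfiable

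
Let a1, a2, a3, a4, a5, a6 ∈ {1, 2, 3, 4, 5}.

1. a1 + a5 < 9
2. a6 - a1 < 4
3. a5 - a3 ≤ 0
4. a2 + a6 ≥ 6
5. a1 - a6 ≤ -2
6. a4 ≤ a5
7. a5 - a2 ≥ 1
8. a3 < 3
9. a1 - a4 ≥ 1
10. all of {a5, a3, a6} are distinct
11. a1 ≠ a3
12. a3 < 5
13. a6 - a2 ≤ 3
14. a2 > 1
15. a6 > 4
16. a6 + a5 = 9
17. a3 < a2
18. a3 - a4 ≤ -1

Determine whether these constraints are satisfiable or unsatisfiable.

Constraints 3, 5, 7, 9, 13, and 18 give a1 − a4 ≥ 1, a4 − a3 ≥ 1, a3 − a5 ≥ 0, a5 − a2 ≥ 1, a2 − a6 ≥ -3, a6 − a1 ≥ 2.
Adding all 6 inequalities: the left sides telescope to 0, and the right sides sum to 1 + 1 + 0 + 1 + (-3) + 2 = 2. So 0 ≥ 2, which is false.

Unsatisfiable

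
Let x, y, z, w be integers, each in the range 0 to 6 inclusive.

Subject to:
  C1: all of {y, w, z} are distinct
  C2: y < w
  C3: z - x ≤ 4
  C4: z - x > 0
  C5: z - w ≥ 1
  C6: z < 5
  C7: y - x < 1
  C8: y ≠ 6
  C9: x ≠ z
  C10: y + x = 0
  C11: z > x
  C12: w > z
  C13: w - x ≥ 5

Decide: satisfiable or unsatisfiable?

Unsatisfiable

Constraints 3, 5, and 13 give w − x ≥ 5, x − z ≥ -4, z − w ≥ 1.
Adding all 3 inequalities: the left sides telescope to 0, and the right sides sum to 5 + (-4) + 1 = 2. So 0 ≥ 2, which is false.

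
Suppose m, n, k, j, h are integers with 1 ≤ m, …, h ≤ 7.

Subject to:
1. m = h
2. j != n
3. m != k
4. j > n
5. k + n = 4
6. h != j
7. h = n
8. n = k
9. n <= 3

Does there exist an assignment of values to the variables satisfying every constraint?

Unsatisfiable

From constraints 1, 7, and 8, m = h = n = k, so m = k. But constraint 3 says m ≠ k. Contradiction.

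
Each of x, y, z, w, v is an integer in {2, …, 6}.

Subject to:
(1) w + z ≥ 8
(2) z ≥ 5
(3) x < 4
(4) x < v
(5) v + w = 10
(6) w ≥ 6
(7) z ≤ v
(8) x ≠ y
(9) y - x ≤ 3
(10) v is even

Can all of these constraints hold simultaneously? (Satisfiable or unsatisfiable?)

From constraints 2 and 7: v ≥ z ≥ 5. From constraint 6: w ≥ 6. Hence v + w ≥ 11. But constraint 5 requires v + w = 10, and 10 < 11. Contradiction.

Unsatisfiable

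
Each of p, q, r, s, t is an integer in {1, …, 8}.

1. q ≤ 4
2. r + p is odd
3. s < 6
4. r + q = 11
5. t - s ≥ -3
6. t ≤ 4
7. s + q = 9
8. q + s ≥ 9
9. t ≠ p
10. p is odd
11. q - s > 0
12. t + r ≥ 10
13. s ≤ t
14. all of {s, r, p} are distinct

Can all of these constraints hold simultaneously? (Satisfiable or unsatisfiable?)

Unsatisfiable

From constraint 1: q ≤ 4. From constraints 6 and 13: s ≤ t ≤ 4. Hence q + s ≤ 8. But constraint 8 requires q + s ≥ 9, and 9 > 8. Contradiction.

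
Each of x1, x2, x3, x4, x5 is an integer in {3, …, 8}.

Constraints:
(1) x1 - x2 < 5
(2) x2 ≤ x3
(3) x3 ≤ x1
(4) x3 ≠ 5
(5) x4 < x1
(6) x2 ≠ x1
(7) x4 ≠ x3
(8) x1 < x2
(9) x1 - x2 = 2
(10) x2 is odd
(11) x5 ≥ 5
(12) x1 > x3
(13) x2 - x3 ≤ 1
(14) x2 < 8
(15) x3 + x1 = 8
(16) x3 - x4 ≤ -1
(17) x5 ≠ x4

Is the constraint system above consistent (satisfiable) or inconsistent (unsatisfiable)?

Constraints 2, 5, 8, and 16 give x4 < x1, x1 < x2, x2 ≤ x3, x3 < x4. Chaining: x4 < x1 < x2 ≤ x3 < x4, which forces x4 < x4 — impossible.

Unsatisfiable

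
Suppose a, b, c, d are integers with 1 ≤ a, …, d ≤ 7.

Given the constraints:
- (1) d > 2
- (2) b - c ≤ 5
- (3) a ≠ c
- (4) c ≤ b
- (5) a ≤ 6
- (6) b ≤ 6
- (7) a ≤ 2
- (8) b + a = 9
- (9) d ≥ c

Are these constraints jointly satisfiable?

Unsatisfiable

From constraint 6: b ≤ 6. From constraint 7: a ≤ 2. Hence b + a ≤ 8. But constraint 8 requires b + a = 9, and 9 > 8. Contradiction.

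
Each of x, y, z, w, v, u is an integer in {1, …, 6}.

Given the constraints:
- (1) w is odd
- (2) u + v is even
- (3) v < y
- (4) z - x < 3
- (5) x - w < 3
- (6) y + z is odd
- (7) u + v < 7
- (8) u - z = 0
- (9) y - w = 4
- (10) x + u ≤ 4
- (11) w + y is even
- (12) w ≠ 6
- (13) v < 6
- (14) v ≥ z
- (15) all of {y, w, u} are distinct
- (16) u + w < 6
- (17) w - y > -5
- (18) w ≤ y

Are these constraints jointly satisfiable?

Take x = 1, y = 5, z = 2, w = 1, v = 2, u = 2. Then constraint 4: z - x = 1; constraint 5: x - w = 0; constraint 7: u + v = 4, and every other listed constraint is also met.

Satisfiable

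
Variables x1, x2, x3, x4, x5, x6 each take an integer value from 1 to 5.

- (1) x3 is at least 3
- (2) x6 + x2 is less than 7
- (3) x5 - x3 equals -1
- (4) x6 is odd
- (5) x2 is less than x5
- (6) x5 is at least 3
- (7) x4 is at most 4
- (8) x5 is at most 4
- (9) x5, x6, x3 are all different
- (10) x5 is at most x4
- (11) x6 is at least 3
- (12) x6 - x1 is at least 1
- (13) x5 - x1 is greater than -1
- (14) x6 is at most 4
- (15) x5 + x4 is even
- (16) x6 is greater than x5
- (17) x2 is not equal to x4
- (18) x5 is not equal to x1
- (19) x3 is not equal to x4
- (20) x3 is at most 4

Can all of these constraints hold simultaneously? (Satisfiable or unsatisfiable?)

Unsatisfiable

Constraints 1, 6, 8, 11, 14, and 20 confine each of x5, x6, x3 to the 2 values {3, 4}.
Constraint 9 requires all 3 of them to be distinct, but only 2 values are available — impossible by the pigeonhole principle.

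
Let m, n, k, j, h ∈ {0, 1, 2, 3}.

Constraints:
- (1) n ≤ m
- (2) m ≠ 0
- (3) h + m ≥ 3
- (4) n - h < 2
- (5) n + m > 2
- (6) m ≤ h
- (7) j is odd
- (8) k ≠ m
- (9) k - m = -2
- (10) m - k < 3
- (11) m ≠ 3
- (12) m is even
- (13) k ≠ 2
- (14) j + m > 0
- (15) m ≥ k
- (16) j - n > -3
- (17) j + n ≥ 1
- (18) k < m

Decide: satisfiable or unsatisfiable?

Satisfiable

Try m = 2, n = 2, k = 0, j = 1, h = 3.
Check constraint 3: h + m = 5; constraint 4: n - h = -1; constraint 5: n + m = 4. The remaining constraints are straightforward to verify.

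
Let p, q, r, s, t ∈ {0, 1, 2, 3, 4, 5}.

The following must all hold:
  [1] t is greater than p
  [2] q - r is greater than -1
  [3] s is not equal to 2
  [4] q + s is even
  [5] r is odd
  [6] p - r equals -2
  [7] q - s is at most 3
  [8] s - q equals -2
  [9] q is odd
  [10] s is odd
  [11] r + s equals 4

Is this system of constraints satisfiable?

Take p = 1, q = 3, r = 3, s = 1, t = 5. Then constraint 2: q - r = 0; constraint 6: p - r = -2, and every other listed constraint is also met.

Satisfiable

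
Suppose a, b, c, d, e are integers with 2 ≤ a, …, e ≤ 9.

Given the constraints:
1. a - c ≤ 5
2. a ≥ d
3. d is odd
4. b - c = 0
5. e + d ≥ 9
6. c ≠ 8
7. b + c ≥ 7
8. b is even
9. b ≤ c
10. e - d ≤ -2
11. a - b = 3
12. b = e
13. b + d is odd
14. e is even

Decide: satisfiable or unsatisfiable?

One satisfying assignment is a = 7, b = 4, c = 4, d = 7, e = 4.
For the less obvious constraints — constraint 1: a - c = 3; constraint 4: b - c = 0; constraint 5: e + d = 11 — and the others hold by inspection.

Satisfiable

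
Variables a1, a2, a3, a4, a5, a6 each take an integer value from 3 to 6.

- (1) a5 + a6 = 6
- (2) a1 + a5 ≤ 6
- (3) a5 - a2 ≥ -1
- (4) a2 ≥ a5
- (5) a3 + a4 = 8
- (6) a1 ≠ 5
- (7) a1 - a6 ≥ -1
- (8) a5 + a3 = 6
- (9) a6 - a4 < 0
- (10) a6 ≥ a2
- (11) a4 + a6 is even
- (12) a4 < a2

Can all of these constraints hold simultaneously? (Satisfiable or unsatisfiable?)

Unsatisfiable

Constraints 9, 10, and 12 give a6 < a4, a4 < a2, a2 ≤ a6. Chaining: a6 < a4 < a2 ≤ a6, which forces a6 < a6 — impossible.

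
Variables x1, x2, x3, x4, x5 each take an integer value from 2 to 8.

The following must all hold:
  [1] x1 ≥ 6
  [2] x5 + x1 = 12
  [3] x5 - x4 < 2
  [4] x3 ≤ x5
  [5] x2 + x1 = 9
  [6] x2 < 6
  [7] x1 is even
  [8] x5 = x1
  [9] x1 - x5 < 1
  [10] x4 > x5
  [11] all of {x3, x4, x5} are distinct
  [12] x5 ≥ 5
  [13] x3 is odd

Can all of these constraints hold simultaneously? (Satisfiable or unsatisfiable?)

Satisfiable

Try x1 = 6, x2 = 3, x3 = 3, x4 = 7, x5 = 6.
Check constraint 2: x5 + x1 = 12; constraint 3: x5 - x4 = -1. The remaining constraints are straightforward to verify.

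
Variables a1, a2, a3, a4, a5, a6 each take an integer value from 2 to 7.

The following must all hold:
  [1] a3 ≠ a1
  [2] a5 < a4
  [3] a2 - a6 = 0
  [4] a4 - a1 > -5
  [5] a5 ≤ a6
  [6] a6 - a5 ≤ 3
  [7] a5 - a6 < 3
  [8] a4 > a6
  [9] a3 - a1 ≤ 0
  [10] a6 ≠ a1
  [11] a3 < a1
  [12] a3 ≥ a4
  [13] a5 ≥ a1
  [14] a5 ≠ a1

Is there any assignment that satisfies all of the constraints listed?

Unsatisfiable

Constraints 5, 8, 11, 12, and 13 give a3 < a1, a1 ≤ a5, a5 ≤ a6, a6 < a4, a4 ≤ a3. Chaining: a3 < a1 ≤ a5 ≤ a6 < a4 ≤ a3, which forces a3 < a3 — impossible.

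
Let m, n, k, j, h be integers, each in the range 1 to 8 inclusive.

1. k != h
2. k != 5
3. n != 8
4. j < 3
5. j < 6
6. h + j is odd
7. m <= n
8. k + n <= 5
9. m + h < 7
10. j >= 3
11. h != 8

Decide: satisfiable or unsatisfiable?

Unsatisfiable

From constraint 10: j ≥ 3. From constraint 4: j ≤ 2. But 2 < 3, so no value of j works.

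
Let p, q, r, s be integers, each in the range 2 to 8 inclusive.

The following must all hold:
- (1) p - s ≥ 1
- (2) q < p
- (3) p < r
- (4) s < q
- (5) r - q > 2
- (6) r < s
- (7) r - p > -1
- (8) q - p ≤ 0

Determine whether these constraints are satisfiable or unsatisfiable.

Constraints 2, 3, 4, and 6 give p < r, r < s, s < q, q < p. Chaining: p < r < s < q < p, which forces p < p — impossible.

Unsatisfiable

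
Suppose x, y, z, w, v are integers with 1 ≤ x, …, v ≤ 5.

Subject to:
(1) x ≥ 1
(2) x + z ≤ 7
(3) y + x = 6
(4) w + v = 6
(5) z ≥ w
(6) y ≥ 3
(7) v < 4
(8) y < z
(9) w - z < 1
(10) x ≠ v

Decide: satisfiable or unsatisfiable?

Try x = 2, y = 4, z = 5, w = 3, v = 3.
Check constraint 2: x + z = 7; constraint 3: y + x = 6. The remaining constraints are straightforward to verify.

Satisfiable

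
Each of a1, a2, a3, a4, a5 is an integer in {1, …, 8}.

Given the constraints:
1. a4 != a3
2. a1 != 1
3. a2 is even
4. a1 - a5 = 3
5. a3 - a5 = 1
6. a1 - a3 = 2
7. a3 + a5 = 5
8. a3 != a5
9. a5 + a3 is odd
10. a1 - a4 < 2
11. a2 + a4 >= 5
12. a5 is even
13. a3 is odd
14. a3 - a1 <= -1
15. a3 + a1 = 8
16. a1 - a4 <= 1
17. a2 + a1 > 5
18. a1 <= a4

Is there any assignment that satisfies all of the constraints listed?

Take a1 = 5, a2 = 2, a3 = 3, a4 = 5, a5 = 2. Then constraint 4: a1 - a5 = 3; constraint 5: a3 - a5 = 1, and every other listed constraint is also met.

Satisfiable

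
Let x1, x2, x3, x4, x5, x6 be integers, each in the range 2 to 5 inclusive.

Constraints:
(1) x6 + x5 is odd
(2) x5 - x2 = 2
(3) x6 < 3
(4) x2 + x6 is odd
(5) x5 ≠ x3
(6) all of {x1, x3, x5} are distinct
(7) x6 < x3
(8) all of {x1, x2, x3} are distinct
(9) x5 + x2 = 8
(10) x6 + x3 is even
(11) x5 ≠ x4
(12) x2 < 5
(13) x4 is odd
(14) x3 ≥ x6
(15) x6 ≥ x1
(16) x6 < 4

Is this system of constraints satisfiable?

Try x1 = 2, x2 = 3, x3 = 4, x4 = 3, x5 = 5, x6 = 2.
Check constraint 2: x5 - x2 = 2; constraint 9: x5 + x2 = 8. The remaining constraints are straightforward to verify.

Satisfiable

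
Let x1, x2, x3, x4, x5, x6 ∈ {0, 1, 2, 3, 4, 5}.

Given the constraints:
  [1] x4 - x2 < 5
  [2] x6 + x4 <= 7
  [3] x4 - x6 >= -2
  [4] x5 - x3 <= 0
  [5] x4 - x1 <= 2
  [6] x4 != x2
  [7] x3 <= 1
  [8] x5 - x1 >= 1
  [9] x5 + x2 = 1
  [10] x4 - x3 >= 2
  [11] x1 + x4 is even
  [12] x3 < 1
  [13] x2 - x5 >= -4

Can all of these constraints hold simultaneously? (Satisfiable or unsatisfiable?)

Constraints 4, 5, 8, and 10 give x1 − x4 ≥ -2, x4 − x3 ≥ 2, x3 − x5 ≥ 0, x5 − x1 ≥ 1.
Adding all 4 inequalities: the left sides telescope to 0, and the right sides sum to (-2) + 2 + 0 + 1 = 1. So 0 ≥ 1, which is false.

Unsatisfiable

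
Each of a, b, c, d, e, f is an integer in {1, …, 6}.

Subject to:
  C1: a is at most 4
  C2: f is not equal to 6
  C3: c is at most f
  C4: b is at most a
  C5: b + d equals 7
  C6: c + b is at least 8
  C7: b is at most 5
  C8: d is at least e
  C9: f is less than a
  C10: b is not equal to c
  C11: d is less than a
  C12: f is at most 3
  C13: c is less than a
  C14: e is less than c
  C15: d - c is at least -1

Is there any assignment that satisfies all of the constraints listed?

Unsatisfiable

From constraints 3 and 12: c ≤ f ≤ 3. From constraints 1 and 4: b ≤ a ≤ 4. Hence c + b ≤ 7. But constraint 6 requires c + b ≥ 8, and 8 > 7. Contradiction.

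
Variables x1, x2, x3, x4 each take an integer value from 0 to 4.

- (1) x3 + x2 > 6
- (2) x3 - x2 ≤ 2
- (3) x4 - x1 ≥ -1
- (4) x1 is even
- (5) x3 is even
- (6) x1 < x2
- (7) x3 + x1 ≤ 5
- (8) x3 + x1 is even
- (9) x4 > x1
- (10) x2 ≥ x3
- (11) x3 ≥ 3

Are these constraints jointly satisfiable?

Satisfiable

Setting (x1, x2, x3, x4) = (0, 4, 4, 1) satisfies everything: constraint 1: x3 + x2 = 8; constraint 2: x3 - x2 = 0, and the others follow.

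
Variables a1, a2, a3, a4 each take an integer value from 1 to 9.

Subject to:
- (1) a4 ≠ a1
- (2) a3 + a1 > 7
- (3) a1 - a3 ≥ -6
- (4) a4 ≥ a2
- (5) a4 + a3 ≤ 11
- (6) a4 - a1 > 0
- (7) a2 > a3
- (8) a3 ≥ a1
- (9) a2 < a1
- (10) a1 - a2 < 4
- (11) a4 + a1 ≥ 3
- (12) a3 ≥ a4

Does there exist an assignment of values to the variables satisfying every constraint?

Unsatisfiable

Constraints 6, 7, 9, and 12 give a3 < a2, a2 < a1, a1 < a4, a4 ≤ a3. Chaining: a3 < a2 < a1 < a4 ≤ a3, which forces a3 < a3 — impossible.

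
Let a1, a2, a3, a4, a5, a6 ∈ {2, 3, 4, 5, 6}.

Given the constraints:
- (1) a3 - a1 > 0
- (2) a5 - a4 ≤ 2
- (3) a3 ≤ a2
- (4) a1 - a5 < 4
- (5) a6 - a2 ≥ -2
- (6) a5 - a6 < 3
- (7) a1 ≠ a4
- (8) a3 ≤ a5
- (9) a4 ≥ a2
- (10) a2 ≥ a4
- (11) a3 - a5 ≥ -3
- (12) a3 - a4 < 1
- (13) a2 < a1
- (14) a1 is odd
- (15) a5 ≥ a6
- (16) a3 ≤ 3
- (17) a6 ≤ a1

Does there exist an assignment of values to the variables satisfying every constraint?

Unsatisfiable

Constraints 1, 3, and 13 give a3 ≤ a2, a2 < a1, a1 < a3. Chaining: a3 ≤ a2 < a1 < a3, which forces a3 < a3 — impossible.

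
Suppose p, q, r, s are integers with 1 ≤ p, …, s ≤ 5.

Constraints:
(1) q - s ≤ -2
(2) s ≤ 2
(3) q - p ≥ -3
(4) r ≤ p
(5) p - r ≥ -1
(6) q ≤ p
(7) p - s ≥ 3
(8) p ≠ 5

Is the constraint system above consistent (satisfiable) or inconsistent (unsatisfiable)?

Constraints 1, 3, and 7 give s − q ≥ 2, q − p ≥ -3, p − s ≥ 3.
Adding all 3 inequalities: the left sides telescope to 0, and the right sides sum to 2 + (-3) + 3 = 2. So 0 ≥ 2, which is false.

Unsatisfiable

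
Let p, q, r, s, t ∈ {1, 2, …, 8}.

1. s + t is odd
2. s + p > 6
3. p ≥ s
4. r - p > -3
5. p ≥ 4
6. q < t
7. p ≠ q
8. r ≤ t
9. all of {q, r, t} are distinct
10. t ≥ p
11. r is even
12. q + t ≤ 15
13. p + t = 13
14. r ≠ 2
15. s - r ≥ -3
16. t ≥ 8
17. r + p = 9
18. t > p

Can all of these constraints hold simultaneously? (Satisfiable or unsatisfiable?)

Satisfiable

Take p = 5, q = 7, r = 4, s = 3, t = 8. Then constraint 2: s + p = 8; constraint 4: r - p = -1; constraint 12: q + t = 15, and every other listed constraint is also met.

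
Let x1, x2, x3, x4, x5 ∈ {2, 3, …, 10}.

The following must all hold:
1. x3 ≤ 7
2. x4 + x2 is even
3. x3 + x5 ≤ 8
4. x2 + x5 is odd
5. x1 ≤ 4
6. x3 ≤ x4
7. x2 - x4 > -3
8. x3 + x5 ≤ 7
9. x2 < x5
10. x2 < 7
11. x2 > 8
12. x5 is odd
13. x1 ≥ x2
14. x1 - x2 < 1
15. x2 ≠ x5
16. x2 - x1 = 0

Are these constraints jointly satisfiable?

From constraint 11: x2 ≥ 9. From constraints 5 and 13: x2 ≤ x1 and x1 ≤ 4, so x2 ≤ 4. But 4 < 9, so no value of x2 works.

Unsatisfiable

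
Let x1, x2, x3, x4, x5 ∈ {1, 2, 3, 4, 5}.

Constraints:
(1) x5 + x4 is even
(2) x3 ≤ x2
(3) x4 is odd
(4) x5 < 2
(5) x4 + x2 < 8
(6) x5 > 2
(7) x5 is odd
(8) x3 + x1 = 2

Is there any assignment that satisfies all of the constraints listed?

From constraint 6: x5 ≥ 3. From constraint 4: x5 ≤ 1. But 1 < 3, so no value of x5 works.

Unsatisfiable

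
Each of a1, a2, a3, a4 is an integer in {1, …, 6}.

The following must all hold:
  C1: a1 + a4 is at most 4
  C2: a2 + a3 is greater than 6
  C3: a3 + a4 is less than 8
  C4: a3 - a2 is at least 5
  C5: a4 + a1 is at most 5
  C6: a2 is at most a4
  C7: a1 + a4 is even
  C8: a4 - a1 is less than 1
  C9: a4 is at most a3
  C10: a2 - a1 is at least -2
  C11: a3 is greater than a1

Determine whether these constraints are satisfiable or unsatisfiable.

Satisfiable

The assignment a1 = 3, a2 = 1, a3 = 6, a4 = 1 works:
  constraint 1 holds since a1 + a4 = 4.
  constraint 2 holds since a2 + a3 = 7.
  constraint 3 holds since a3 + a4 = 7.
The rest check out directly.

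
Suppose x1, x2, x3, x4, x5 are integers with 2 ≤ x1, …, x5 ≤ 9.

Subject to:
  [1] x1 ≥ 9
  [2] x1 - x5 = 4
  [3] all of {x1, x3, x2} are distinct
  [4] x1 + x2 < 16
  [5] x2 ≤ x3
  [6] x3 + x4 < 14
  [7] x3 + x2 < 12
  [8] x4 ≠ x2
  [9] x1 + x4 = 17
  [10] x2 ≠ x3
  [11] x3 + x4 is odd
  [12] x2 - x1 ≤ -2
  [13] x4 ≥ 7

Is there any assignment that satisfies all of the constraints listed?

Setting (x1, x2, x3, x4, x5) = (9, 4, 5, 8, 5) satisfies everything: constraint 2: x1 - x5 = 4; constraint 4: x1 + x2 = 13, and the others follow.

Satisfiable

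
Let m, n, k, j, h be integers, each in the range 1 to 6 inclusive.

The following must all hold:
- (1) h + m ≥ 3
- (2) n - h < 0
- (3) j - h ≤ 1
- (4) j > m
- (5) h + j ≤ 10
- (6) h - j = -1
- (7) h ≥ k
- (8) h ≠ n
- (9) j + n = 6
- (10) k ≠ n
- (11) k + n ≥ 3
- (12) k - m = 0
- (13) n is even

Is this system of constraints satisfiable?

Try m = 3, n = 2, k = 3, j = 4, h = 3.
Check constraint 1: h + m = 6; constraint 2: n - h = -1; constraint 3: j - h = 1. The remaining constraints are straightforward to verify.

Satisfiable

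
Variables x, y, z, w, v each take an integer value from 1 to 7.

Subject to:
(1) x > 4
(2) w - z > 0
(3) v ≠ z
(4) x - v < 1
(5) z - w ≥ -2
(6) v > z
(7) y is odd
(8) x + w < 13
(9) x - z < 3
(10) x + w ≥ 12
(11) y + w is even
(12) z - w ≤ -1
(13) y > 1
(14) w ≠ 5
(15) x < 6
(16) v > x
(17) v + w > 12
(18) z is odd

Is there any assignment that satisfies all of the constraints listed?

Satisfiable

The assignment x = 5, y = 7, z = 5, w = 7, v = 6 works:
  constraint 2 holds since w - z = 2.
  constraint 4 holds since x - v = -1.
The rest check out directly.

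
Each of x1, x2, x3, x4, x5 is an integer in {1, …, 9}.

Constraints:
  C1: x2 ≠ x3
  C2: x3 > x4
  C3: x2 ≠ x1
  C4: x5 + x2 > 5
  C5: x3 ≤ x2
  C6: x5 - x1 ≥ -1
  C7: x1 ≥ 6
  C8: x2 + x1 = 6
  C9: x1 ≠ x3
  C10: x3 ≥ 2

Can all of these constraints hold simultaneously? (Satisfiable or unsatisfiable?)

From constraints 5 and 10: x2 ≥ x3 ≥ 2. From constraint 7: x1 ≥ 6. Hence x2 + x1 ≥ 8. But constraint 8 requires x2 + x1 = 6, and 6 < 8. Contradiction.

Unsatisfiable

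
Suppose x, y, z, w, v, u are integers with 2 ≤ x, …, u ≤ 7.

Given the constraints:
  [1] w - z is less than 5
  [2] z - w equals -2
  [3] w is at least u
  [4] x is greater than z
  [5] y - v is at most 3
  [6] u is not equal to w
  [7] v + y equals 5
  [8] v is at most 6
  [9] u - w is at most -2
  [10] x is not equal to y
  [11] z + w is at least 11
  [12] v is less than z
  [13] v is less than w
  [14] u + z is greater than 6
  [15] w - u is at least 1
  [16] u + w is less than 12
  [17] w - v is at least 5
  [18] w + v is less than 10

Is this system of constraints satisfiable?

Take x = 7, y = 3, z = 5, w = 7, v = 2, u = 4. Then constraint 1: w - z = 2; constraint 2: z - w = -2; constraint 5: y - v = 1, and every other listed constraint is also met.

Satisfiable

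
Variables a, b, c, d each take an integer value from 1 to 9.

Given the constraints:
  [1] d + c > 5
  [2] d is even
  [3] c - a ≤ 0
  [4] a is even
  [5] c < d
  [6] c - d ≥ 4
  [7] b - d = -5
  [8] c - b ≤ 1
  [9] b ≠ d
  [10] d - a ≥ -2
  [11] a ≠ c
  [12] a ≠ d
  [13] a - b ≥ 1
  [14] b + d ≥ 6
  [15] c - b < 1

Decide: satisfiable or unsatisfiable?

Constraints 6, 8, 10, and 13 give d − a ≥ -2, a − b ≥ 1, b − c ≥ -1, c − d ≥ 4.
Adding all 4 inequalities: the left sides telescope to 0, and the right sides sum to (-2) + 1 + (-1) + 4 = 2. So 0 ≥ 2, which is false.

Unsatisfiable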